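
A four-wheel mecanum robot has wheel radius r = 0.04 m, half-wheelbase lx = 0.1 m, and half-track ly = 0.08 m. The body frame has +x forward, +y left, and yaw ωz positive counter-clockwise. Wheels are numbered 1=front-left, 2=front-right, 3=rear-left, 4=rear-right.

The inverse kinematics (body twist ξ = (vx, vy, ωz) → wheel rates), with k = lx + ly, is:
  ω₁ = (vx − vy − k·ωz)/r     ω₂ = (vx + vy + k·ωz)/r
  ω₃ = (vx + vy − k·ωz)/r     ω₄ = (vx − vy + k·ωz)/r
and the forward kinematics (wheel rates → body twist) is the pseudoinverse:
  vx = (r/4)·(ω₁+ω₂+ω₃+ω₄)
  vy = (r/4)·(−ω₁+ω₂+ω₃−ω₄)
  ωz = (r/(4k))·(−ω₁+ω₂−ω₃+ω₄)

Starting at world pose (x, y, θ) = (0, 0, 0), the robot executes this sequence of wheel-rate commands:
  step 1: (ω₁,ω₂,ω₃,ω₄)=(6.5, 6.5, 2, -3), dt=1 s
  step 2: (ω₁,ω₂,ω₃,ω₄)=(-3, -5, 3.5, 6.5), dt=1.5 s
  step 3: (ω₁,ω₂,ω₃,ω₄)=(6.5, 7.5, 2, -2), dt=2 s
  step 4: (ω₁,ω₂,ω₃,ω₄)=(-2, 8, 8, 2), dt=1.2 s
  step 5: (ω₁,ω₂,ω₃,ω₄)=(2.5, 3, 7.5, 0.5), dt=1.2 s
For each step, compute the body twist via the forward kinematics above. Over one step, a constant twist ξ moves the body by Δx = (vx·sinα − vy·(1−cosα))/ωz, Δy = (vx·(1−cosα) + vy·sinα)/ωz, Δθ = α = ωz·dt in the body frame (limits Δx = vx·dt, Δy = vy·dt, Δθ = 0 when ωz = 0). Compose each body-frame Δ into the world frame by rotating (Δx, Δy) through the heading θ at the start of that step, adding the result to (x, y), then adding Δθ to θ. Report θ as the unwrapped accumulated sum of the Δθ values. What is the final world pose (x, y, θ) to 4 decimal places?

step 1: ξ=(vx,vy,ωz)=(0.1200, 0.0500, -0.2778), dt=1.0 → body Δ=(0.1254, 0.0328, -0.2778) → world pose (0.1254, 0.0328, -0.2778)
step 2: ξ=(vx,vy,ωz)=(0.0200, -0.0500, 0.0556), dt=1.5 → body Δ=(0.0331, -0.0737, 0.0833) → world pose (0.1370, -0.0471, -0.1944)
step 3: ξ=(vx,vy,ωz)=(0.1400, 0.0500, -0.1667), dt=2.0 → body Δ=(0.2914, 0.0519, -0.3333) → world pose (0.4329, -0.0525, -0.5278)
step 4: ξ=(vx,vy,ωz)=(0.1600, 0.1600, 0.2222), dt=1.2 → body Δ=(0.1643, 0.2152, 0.2667) → world pose (0.6832, 0.0507, -0.2611)
step 5: ξ=(vx,vy,ωz)=(0.1350, 0.0750, -0.3611), dt=1.2 → body Δ=(0.1762, 0.0527, -0.4333) → world pose (0.8670, 0.0561, -0.6944)

(0.8670, 0.0561, -0.6944)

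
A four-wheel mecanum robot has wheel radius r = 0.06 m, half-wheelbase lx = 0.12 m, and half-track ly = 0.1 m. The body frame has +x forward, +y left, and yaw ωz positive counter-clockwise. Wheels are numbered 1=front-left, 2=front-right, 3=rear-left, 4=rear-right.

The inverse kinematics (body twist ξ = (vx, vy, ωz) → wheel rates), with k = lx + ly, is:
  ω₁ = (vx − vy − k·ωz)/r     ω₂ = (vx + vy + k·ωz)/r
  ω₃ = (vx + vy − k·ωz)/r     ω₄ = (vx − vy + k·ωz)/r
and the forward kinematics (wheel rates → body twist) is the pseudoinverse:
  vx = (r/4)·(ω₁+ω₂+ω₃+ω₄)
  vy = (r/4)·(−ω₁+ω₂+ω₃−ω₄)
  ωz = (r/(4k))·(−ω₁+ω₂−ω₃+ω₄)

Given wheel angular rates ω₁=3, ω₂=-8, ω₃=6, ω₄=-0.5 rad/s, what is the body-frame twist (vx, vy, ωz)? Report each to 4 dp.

k = lx + ly = 0.12 + 0.1 = 0.2200
ω₁+ω₂+ω₃+ω₄ = 0.5000  →  vx = (0.06/4)·0.5000 = 0.0075
−ω₁+ω₂+ω₃−ω₄ = -4.5000  →  vy = (0.06/4)·-4.5000 = -0.0675
−ω₁+ω₂−ω₃+ω₄ = -17.5000  →  ωz = (0.06/0.8800)·-17.5000 = -1.1932

(0.0075, -0.0675, -1.1932)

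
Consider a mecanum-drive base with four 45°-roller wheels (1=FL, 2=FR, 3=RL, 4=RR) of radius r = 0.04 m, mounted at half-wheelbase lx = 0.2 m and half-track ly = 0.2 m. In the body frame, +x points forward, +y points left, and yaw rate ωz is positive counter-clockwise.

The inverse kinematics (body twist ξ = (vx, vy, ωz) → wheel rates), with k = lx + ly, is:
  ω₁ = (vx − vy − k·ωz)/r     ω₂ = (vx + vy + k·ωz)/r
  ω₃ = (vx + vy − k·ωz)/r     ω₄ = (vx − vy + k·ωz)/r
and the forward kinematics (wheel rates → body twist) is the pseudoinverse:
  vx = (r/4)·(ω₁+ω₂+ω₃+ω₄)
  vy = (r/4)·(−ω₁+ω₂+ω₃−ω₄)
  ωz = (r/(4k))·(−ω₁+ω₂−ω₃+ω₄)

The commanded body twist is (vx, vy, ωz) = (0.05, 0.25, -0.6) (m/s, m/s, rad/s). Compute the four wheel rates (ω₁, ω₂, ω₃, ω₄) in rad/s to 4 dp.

(1.0000, 1.5000, 13.5000, -11.0000)

k = lx + ly = 0.2 + 0.2 = 0.4000;  k·ωz = 0.4000·-0.6 = -0.2400
ω₁ (FL) = (vx − vy − k·ωz)/r = 0.0400/0.04 = 1.0000
ω₂ (FR) = (vx + vy + k·ωz)/r = 0.0600/0.04 = 1.5000
ω₃ (RL) = (vx + vy − k·ωz)/r = 0.5400/0.04 = 13.5000
ω₄ (RR) = (vx − vy + k·ωz)/r = -0.4400/0.04 = -11.0000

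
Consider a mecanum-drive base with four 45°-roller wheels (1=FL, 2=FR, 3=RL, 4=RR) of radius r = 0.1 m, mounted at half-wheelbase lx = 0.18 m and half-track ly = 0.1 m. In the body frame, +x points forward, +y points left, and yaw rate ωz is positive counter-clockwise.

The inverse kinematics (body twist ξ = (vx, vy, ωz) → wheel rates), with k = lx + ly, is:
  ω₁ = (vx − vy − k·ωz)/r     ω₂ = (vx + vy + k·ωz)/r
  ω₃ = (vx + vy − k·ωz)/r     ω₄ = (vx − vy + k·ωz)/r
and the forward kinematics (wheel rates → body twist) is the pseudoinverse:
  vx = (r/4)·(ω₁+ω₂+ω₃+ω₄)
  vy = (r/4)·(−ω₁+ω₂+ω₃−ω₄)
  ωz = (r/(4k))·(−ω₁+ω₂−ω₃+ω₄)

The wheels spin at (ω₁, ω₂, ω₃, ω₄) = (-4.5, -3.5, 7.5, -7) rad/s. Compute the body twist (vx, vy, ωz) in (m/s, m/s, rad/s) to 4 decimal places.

k = lx + ly = 0.18 + 0.1 = 0.2800
ω₁+ω₂+ω₃+ω₄ = -7.5000  →  vx = (0.1/4)·-7.5000 = -0.1875
−ω₁+ω₂+ω₃−ω₄ = 15.5000  →  vy = (0.1/4)·15.5000 = 0.3875
−ω₁+ω₂−ω₃+ω₄ = -13.5000  →  ωz = (0.1/1.1200)·-13.5000 = -1.2054

(-0.1875, 0.3875, -1.2054)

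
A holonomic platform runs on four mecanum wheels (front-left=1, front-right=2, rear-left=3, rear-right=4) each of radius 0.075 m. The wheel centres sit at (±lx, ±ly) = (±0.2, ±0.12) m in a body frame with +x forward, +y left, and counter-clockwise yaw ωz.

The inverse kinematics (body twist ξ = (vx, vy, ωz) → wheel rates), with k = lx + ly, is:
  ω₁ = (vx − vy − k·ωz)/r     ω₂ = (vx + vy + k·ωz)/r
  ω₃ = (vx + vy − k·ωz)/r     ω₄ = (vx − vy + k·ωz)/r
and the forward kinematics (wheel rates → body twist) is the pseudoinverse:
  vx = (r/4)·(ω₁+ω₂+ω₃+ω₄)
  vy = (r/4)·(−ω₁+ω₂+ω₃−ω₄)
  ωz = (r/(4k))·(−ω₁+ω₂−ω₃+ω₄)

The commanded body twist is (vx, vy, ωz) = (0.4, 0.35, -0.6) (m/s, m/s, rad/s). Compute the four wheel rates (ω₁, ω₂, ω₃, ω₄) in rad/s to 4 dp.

(3.2267, 7.4400, 12.5600, -1.8933)

k = lx + ly = 0.2 + 0.12 = 0.3200;  k·ωz = 0.3200·-0.6 = -0.1920
ω₁ (FL) = (vx − vy − k·ωz)/r = 0.2420/0.075 = 3.2267
ω₂ (FR) = (vx + vy + k·ωz)/r = 0.5580/0.075 = 7.4400
ω₃ (RL) = (vx + vy − k·ωz)/r = 0.9420/0.075 = 12.5600
ω₄ (RR) = (vx − vy + k·ωz)/r = -0.1420/0.075 = -1.8933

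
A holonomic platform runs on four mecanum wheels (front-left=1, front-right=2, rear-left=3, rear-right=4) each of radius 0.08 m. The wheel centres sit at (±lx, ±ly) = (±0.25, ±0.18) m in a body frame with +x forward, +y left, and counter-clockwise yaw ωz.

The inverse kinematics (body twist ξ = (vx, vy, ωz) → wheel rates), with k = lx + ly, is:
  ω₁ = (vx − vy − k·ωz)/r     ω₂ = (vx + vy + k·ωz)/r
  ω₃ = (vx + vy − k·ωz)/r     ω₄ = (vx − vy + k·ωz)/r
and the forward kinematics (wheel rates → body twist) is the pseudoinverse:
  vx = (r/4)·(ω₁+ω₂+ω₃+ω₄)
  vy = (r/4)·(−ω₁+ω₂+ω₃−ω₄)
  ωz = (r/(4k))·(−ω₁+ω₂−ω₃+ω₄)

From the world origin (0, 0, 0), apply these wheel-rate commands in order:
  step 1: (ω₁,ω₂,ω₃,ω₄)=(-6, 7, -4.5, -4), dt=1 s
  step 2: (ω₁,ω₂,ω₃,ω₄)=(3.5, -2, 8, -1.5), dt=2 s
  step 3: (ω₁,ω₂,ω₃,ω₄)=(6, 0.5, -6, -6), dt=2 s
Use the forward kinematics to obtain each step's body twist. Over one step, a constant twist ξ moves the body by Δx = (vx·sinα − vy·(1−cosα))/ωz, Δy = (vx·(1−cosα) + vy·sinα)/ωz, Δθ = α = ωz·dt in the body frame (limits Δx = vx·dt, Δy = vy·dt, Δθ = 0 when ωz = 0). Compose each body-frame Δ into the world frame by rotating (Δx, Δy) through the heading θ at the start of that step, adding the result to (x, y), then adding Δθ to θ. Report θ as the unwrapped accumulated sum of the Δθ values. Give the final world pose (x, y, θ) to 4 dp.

(-0.2111, 0.3873, -1.2791)

step 1: ξ=(vx,vy,ωz)=(-0.1500, 0.2500, 0.6279), dt=1.0 → body Δ=(-0.2163, 0.1883, 0.6279) → world pose (-0.2163, 0.1883, 0.6279)
step 2: ξ=(vx,vy,ωz)=(0.1600, 0.0800, -0.6977), dt=2.0 → body Δ=(0.3205, -0.0764, -1.3953) → world pose (0.0879, 0.3148, -0.7674)
step 3: ξ=(vx,vy,ωz)=(-0.1100, -0.1100, -0.2558), dt=2.0 → body Δ=(-0.2656, -0.1555, -0.5116) → world pose (-0.2111, 0.3873, -1.2791)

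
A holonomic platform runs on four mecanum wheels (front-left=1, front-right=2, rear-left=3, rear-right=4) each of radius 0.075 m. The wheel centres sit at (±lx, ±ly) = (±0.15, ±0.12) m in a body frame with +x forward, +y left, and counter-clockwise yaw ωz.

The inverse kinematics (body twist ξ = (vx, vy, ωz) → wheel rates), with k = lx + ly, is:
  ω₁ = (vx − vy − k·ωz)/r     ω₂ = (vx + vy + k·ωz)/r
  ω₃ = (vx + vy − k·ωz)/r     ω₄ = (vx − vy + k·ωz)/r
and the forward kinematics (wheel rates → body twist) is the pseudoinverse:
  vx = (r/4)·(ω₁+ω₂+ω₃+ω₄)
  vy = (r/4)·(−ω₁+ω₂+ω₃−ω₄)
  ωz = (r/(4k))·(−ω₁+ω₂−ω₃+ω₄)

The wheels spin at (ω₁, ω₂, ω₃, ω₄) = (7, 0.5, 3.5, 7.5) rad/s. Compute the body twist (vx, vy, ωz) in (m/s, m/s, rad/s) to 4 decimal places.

k = lx + ly = 0.15 + 0.12 = 0.2700
ω₁+ω₂+ω₃+ω₄ = 18.5000  →  vx = (0.075/4)·18.5000 = 0.3469
−ω₁+ω₂+ω₃−ω₄ = -10.5000  →  vy = (0.075/4)·-10.5000 = -0.1969
−ω₁+ω₂−ω₃+ω₄ = -2.5000  →  ωz = (0.075/1.0800)·-2.5000 = -0.1736

(0.3469, -0.1969, -0.1736)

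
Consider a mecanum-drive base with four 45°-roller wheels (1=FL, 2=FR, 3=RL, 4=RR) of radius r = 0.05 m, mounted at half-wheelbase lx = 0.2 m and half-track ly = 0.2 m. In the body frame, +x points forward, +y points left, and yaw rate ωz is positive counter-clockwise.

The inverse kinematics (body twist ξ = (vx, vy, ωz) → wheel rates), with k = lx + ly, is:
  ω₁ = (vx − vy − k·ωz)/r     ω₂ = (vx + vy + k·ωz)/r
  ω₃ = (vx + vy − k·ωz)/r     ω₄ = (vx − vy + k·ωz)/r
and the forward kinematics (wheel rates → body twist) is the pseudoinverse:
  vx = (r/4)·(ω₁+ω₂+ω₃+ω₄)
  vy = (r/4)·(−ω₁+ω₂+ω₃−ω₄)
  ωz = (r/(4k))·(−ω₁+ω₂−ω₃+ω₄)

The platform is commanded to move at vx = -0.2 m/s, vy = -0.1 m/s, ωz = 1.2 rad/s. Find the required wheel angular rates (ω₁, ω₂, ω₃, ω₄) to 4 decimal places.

(-11.6000, 3.6000, -15.6000, 7.6000)

k = lx + ly = 0.2 + 0.2 = 0.4000;  k·ωz = 0.4000·1.2 = 0.4800
ω₁ (FL) = (vx − vy − k·ωz)/r = -0.5800/0.05 = -11.6000
ω₂ (FR) = (vx + vy + k·ωz)/r = 0.1800/0.05 = 3.6000
ω₃ (RL) = (vx + vy − k·ωz)/r = -0.7800/0.05 = -15.6000
ω₄ (RR) = (vx − vy + k·ωz)/r = 0.3800/0.05 = 7.6000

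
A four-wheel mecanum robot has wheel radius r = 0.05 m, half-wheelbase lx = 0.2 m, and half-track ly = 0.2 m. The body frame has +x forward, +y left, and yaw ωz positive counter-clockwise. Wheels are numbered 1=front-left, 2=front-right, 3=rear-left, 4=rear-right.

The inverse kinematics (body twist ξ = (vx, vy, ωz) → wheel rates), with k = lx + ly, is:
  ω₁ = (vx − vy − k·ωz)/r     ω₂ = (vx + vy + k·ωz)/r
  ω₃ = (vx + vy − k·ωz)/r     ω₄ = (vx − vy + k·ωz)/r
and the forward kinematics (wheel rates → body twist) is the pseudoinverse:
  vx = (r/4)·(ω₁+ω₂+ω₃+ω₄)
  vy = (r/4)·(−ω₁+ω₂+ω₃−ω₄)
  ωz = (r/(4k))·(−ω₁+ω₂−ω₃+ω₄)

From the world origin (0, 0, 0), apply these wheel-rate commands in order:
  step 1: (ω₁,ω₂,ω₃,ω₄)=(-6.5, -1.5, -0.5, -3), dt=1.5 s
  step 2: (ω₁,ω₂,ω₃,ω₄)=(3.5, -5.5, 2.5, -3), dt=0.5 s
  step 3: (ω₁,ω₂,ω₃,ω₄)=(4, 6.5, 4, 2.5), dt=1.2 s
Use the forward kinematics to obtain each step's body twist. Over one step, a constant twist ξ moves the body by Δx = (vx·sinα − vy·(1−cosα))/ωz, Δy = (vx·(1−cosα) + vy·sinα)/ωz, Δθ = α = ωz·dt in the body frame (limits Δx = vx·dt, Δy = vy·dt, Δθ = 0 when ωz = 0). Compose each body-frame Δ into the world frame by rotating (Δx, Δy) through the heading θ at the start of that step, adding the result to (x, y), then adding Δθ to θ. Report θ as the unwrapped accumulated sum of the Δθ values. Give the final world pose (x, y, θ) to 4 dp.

step 1: ξ=(vx,vy,ωz)=(-0.1438, 0.0938, 0.0781), dt=1.5 → body Δ=(-0.2234, 0.1277, 0.1172) → world pose (-0.2234, 0.1277, 0.1172)
step 2: ξ=(vx,vy,ωz)=(-0.0313, -0.0438, -0.4531), dt=0.5 → body Δ=(-0.0180, -0.0199, -0.2266) → world pose (-0.2389, 0.1058, -0.1094)
step 3: ξ=(vx,vy,ωz)=(0.2125, 0.0500, 0.0312), dt=1.2 → body Δ=(0.2538, 0.0648, 0.0375) → world pose (0.0205, 0.1425, -0.0719)

(0.0205, 0.1425, -0.0719)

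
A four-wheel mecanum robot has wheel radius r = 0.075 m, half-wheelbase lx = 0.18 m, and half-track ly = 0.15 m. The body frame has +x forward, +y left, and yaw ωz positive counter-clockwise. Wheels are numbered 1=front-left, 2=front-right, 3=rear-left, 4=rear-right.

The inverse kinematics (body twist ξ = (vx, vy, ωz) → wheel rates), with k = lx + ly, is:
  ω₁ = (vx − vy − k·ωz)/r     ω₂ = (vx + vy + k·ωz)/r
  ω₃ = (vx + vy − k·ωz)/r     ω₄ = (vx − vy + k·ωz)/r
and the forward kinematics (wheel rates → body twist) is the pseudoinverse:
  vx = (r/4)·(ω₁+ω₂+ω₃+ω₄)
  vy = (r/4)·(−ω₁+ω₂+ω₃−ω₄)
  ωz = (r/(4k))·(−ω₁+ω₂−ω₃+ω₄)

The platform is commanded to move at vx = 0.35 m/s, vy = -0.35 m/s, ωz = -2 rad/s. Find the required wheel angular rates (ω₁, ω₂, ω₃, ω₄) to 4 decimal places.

k = lx + ly = 0.18 + 0.15 = 0.3300;  k·ωz = 0.3300·-2 = -0.6600
ω₁ (FL) = (vx − vy − k·ωz)/r = 1.3600/0.075 = 18.1333
ω₂ (FR) = (vx + vy + k·ωz)/r = -0.6600/0.075 = -8.8000
ω₃ (RL) = (vx + vy − k·ωz)/r = 0.6600/0.075 = 8.8000
ω₄ (RR) = (vx − vy + k·ωz)/r = 0.0400/0.075 = 0.5333

(18.1333, -8.8000, 8.8000, 0.5333)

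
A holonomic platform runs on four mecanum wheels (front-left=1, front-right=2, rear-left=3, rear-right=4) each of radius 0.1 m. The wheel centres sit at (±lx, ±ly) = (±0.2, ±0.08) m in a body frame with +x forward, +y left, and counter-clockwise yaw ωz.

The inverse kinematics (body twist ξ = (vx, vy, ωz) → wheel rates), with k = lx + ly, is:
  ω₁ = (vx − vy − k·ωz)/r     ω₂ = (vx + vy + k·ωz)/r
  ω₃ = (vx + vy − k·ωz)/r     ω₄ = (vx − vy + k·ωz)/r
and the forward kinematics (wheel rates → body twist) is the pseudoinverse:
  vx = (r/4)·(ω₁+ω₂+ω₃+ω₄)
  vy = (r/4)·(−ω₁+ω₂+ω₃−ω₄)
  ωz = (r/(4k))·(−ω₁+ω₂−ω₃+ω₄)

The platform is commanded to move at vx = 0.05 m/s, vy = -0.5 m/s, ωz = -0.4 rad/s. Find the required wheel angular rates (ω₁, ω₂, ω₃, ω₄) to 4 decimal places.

(6.6200, -5.6200, -3.3800, 4.3800)

k = lx + ly = 0.2 + 0.08 = 0.2800;  k·ωz = 0.2800·-0.4 = -0.1120
ω₁ (FL) = (vx − vy − k·ωz)/r = 0.6620/0.1 = 6.6200
ω₂ (FR) = (vx + vy + k·ωz)/r = -0.5620/0.1 = -5.6200
ω₃ (RL) = (vx + vy − k·ωz)/r = -0.3380/0.1 = -3.3800
ω₄ (RR) = (vx − vy + k·ωz)/r = 0.4380/0.1 = 4.3800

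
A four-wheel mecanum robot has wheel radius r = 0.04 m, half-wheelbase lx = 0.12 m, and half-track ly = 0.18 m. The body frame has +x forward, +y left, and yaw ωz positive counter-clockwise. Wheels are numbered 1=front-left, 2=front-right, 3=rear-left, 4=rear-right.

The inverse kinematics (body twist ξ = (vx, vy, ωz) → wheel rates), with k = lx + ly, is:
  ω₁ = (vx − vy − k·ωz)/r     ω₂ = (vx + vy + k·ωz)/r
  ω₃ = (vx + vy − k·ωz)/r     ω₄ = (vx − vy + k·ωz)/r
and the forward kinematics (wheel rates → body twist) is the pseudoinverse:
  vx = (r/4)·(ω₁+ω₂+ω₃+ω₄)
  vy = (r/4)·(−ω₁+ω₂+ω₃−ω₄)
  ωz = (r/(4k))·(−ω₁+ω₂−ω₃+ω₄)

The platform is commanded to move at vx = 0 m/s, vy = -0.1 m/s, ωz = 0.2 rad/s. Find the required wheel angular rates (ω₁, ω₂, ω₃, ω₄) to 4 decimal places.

(1.0000, -1.0000, -4.0000, 4.0000)

k = lx + ly = 0.12 + 0.18 = 0.3000;  k·ωz = 0.3000·0.2 = 0.0600
ω₁ (FL) = (vx − vy − k·ωz)/r = 0.0400/0.04 = 1.0000
ω₂ (FR) = (vx + vy + k·ωz)/r = -0.0400/0.04 = -1.0000
ω₃ (RL) = (vx + vy − k·ωz)/r = -0.1600/0.04 = -4.0000
ω₄ (RR) = (vx − vy + k·ωz)/r = 0.1600/0.04 = 4.0000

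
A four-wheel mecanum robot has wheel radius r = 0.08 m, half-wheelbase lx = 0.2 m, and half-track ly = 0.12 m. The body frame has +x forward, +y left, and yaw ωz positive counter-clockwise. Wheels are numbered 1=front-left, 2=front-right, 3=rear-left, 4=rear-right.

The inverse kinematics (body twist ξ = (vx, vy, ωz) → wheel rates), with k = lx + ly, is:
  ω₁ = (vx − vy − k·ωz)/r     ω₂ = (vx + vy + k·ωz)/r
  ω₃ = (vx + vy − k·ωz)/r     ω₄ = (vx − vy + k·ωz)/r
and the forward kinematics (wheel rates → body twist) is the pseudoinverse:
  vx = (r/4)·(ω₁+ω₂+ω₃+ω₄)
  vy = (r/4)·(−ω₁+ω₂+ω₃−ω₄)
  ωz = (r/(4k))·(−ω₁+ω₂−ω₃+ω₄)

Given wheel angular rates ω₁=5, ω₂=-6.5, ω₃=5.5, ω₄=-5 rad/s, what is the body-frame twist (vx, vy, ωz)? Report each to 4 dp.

(-0.0200, -0.0200, -1.3750)

k = lx + ly = 0.2 + 0.12 = 0.3200
ω₁+ω₂+ω₃+ω₄ = -1.0000  →  vx = (0.08/4)·-1.0000 = -0.0200
−ω₁+ω₂+ω₃−ω₄ = -1.0000  →  vy = (0.08/4)·-1.0000 = -0.0200
−ω₁+ω₂−ω₃+ω₄ = -22.0000  →  ωz = (0.08/1.2800)·-22.0000 = -1.3750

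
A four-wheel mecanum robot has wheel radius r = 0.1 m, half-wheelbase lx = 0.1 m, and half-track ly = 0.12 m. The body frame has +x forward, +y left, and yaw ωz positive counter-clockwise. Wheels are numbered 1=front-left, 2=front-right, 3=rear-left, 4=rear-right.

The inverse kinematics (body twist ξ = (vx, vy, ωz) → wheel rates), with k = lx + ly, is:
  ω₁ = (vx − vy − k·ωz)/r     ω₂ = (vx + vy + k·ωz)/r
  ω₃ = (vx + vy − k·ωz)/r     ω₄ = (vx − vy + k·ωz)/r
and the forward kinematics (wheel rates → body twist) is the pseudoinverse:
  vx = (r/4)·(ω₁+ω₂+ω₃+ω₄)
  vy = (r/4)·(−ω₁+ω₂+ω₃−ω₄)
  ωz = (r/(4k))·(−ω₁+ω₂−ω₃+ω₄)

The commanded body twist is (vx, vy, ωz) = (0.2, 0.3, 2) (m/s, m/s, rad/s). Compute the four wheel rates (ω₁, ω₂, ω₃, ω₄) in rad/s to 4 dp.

k = lx + ly = 0.1 + 0.12 = 0.2200;  k·ωz = 0.2200·2 = 0.4400
ω₁ (FL) = (vx − vy − k·ωz)/r = -0.5400/0.1 = -5.4000
ω₂ (FR) = (vx + vy + k·ωz)/r = 0.9400/0.1 = 9.4000
ω₃ (RL) = (vx + vy − k·ωz)/r = 0.0600/0.1 = 0.6000
ω₄ (RR) = (vx − vy + k·ωz)/r = 0.3400/0.1 = 3.4000

(-5.4000, 9.4000, 0.6000, 3.4000)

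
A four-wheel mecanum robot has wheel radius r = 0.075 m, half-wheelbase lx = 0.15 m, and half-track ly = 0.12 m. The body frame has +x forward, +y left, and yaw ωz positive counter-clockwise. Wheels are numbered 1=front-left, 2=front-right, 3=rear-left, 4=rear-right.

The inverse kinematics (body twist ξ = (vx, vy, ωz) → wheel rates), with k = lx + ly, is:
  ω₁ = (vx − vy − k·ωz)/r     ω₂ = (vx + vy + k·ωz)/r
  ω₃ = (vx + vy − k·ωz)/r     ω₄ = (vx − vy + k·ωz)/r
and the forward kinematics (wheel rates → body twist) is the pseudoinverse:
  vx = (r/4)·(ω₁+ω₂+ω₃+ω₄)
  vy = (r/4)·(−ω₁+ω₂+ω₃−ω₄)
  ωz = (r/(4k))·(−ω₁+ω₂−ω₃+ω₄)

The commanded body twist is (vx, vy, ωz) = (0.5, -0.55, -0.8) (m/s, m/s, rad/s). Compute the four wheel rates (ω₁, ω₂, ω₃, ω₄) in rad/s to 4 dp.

k = lx + ly = 0.15 + 0.12 = 0.2700;  k·ωz = 0.2700·-0.8 = -0.2160
ω₁ (FL) = (vx − vy − k·ωz)/r = 1.2660/0.075 = 16.8800
ω₂ (FR) = (vx + vy + k·ωz)/r = -0.2660/0.075 = -3.5467
ω₃ (RL) = (vx + vy − k·ωz)/r = 0.1660/0.075 = 2.2133
ω₄ (RR) = (vx − vy + k·ωz)/r = 0.8340/0.075 = 11.1200

(16.8800, -3.5467, 2.2133, 11.1200)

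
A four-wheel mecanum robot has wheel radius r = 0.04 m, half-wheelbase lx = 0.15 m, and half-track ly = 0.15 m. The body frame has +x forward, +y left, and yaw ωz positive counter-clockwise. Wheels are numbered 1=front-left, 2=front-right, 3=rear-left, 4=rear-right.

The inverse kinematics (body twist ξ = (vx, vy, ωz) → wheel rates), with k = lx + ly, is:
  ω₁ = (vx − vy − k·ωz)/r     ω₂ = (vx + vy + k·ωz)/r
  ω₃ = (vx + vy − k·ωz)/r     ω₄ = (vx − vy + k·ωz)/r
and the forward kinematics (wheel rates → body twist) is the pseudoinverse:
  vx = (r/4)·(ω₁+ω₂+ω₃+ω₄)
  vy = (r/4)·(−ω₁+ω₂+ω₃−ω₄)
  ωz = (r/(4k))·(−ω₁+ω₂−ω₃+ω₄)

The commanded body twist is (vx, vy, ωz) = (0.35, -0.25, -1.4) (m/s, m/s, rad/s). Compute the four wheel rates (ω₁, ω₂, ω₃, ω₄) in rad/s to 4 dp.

k = lx + ly = 0.15 + 0.15 = 0.3000;  k·ωz = 0.3000·-1.4 = -0.4200
ω₁ (FL) = (vx − vy − k·ωz)/r = 1.0200/0.04 = 25.5000
ω₂ (FR) = (vx + vy + k·ωz)/r = -0.3200/0.04 = -8.0000
ω₃ (RL) = (vx + vy − k·ωz)/r = 0.5200/0.04 = 13.0000
ω₄ (RR) = (vx − vy + k·ωz)/r = 0.1800/0.04 = 4.5000

(25.5000, -8.0000, 13.0000, 4.5000)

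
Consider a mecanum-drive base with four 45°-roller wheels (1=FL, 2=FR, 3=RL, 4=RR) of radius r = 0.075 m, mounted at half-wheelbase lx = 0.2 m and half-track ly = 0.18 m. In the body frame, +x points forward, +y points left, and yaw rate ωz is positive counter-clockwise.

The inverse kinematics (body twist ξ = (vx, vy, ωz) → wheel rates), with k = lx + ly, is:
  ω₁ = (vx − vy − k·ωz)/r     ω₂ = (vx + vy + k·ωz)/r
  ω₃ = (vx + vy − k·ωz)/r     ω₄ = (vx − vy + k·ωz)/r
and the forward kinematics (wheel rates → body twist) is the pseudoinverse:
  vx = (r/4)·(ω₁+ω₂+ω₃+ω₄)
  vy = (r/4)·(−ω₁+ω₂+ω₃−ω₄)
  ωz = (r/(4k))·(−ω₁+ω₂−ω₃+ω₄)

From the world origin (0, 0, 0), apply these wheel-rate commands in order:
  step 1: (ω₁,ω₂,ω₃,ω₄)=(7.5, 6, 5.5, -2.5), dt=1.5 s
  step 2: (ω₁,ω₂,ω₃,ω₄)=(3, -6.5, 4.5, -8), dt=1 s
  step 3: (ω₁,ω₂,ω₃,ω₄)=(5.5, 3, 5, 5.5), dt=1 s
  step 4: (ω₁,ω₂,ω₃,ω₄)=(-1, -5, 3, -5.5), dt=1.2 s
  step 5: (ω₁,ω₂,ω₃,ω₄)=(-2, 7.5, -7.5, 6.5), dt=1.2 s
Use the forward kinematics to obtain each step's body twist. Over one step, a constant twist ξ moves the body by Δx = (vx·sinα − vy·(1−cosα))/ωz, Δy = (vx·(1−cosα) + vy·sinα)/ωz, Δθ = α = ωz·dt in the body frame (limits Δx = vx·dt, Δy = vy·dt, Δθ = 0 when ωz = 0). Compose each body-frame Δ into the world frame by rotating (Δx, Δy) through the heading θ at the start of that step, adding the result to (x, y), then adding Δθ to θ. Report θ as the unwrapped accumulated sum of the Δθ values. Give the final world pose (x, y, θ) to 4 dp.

step 1: ξ=(vx,vy,ωz)=(0.3094, 0.1219, -0.4688), dt=1.5 → body Δ=(0.4884, 0.0116, -0.7031) → world pose (0.4884, 0.0116, -0.7031)
step 2: ξ=(vx,vy,ωz)=(-0.1313, 0.0562, -1.0855), dt=1.0 → body Δ=(-0.0793, 0.1103, -1.0855) → world pose (0.4993, 0.1470, -1.7887)
step 3: ξ=(vx,vy,ωz)=(0.3562, -0.0562, -0.0987), dt=1.0 → body Δ=(0.3529, -0.0737, -0.0987) → world pose (0.3510, -0.1816, -1.8873)
step 4: ξ=(vx,vy,ωz)=(-0.1594, 0.0844, -0.6168), dt=1.2 → body Δ=(-0.1385, 0.1599, -0.7401) → world pose (0.5460, -0.0998, -2.6275)
step 5: ξ=(vx,vy,ωz)=(0.0844, -0.0844, 1.1595), dt=1.2 → body Δ=(0.1314, -0.0118, 1.3914) → world pose (0.4258, -0.1541, -1.2360)

(0.4258, -0.1541, -1.2360)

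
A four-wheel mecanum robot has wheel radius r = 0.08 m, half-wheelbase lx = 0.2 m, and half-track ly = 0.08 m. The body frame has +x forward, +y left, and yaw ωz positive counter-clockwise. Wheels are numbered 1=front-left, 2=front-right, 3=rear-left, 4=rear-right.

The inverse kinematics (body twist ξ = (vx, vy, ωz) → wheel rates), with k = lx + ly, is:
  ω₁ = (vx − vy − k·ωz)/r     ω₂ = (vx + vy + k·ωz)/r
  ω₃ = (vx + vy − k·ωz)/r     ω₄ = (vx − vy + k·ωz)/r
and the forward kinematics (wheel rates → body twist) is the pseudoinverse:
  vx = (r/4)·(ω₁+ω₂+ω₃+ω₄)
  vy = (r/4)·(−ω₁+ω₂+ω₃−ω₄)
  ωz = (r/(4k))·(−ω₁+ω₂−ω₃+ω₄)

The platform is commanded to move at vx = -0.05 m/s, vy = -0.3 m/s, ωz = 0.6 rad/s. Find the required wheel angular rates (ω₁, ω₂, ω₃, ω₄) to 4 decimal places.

k = lx + ly = 0.2 + 0.08 = 0.2800;  k·ωz = 0.2800·0.6 = 0.1680
ω₁ (FL) = (vx − vy − k·ωz)/r = 0.0820/0.08 = 1.0250
ω₂ (FR) = (vx + vy + k·ωz)/r = -0.1820/0.08 = -2.2750
ω₃ (RL) = (vx + vy − k·ωz)/r = -0.5180/0.08 = -6.4750
ω₄ (RR) = (vx − vy + k·ωz)/r = 0.4180/0.08 = 5.2250

(1.0250, -2.2750, -6.4750, 5.2250)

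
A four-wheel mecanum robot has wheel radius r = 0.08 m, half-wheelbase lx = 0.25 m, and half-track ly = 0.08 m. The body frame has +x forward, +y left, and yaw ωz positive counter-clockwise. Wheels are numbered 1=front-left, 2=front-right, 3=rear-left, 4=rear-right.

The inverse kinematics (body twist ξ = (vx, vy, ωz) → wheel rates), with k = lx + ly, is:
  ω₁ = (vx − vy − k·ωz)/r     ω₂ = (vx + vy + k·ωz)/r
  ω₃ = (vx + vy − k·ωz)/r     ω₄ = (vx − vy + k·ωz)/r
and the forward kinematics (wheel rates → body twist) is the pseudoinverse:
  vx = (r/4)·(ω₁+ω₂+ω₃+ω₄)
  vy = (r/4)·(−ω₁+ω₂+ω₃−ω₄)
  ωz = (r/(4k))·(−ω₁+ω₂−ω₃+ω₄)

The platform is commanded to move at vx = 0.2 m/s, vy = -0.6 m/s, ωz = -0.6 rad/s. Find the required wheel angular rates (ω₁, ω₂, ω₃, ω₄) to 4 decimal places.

(12.4750, -7.4750, -2.5250, 7.5250)

k = lx + ly = 0.25 + 0.08 = 0.3300;  k·ωz = 0.3300·-0.6 = -0.1980
ω₁ (FL) = (vx − vy − k·ωz)/r = 0.9980/0.08 = 12.4750
ω₂ (FR) = (vx + vy + k·ωz)/r = -0.5980/0.08 = -7.4750
ω₃ (RL) = (vx + vy − k·ωz)/r = -0.2020/0.08 = -2.5250
ω₄ (RR) = (vx − vy + k·ωz)/r = 0.6020/0.08 = 7.5250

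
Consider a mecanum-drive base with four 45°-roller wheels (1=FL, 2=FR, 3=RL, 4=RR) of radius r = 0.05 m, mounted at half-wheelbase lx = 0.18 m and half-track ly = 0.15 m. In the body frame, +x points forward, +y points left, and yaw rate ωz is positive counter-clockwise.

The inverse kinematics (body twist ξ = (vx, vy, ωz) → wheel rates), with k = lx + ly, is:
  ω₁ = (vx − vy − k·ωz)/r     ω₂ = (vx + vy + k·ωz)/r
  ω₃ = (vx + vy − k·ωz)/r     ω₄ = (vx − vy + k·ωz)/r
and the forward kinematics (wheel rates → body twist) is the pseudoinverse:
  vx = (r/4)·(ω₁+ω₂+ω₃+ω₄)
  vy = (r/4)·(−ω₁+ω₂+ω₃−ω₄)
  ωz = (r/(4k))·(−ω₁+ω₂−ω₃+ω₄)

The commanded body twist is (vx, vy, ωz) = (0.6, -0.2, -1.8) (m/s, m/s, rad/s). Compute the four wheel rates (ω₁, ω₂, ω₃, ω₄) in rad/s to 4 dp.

k = lx + ly = 0.18 + 0.15 = 0.3300;  k·ωz = 0.3300·-1.8 = -0.5940
ω₁ (FL) = (vx − vy − k·ωz)/r = 1.3940/0.05 = 27.8800
ω₂ (FR) = (vx + vy + k·ωz)/r = -0.1940/0.05 = -3.8800
ω₃ (RL) = (vx + vy − k·ωz)/r = 0.9940/0.05 = 19.8800
ω₄ (RR) = (vx − vy + k·ωz)/r = 0.2060/0.05 = 4.1200

(27.8800, -3.8800, 19.8800, 4.1200)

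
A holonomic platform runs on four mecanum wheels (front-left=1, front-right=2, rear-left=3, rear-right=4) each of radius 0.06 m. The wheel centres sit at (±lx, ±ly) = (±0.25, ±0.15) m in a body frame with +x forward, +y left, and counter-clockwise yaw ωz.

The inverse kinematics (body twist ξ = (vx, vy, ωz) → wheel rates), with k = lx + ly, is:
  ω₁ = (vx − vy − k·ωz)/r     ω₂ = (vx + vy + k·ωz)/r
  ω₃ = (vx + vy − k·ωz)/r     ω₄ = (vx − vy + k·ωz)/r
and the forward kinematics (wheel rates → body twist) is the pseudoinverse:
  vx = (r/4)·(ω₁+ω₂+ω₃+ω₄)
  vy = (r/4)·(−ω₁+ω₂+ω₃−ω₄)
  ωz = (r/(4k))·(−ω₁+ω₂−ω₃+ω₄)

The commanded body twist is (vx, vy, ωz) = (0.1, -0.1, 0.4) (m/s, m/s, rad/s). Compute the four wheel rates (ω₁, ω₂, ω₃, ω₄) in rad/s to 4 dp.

(0.6667, 2.6667, -2.6667, 6.0000)

k = lx + ly = 0.25 + 0.15 = 0.4000;  k·ωz = 0.4000·0.4 = 0.1600
ω₁ (FL) = (vx − vy − k·ωz)/r = 0.0400/0.06 = 0.6667
ω₂ (FR) = (vx + vy + k·ωz)/r = 0.1600/0.06 = 2.6667
ω₃ (RL) = (vx + vy − k·ωz)/r = -0.1600/0.06 = -2.6667
ω₄ (RR) = (vx − vy + k·ωz)/r = 0.3600/0.06 = 6.0000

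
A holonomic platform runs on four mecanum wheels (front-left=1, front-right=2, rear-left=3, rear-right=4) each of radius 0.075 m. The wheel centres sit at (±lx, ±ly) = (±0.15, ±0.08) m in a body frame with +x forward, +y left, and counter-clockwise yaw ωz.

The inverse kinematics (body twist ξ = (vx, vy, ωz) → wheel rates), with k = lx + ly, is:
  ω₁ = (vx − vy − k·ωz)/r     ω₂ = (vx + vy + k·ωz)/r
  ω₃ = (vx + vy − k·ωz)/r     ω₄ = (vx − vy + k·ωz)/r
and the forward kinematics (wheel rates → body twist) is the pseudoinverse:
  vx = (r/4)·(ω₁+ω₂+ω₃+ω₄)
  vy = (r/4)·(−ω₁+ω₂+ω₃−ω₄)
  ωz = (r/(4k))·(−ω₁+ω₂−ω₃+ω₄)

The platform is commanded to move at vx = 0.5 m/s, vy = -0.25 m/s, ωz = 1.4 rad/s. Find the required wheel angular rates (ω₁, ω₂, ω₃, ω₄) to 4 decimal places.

(5.7067, 7.6267, -0.9600, 14.2933)

k = lx + ly = 0.15 + 0.08 = 0.2300;  k·ωz = 0.2300·1.4 = 0.3220
ω₁ (FL) = (vx − vy − k·ωz)/r = 0.4280/0.075 = 5.7067
ω₂ (FR) = (vx + vy + k·ωz)/r = 0.5720/0.075 = 7.6267
ω₃ (RL) = (vx + vy − k·ωz)/r = -0.0720/0.075 = -0.9600
ω₄ (RR) = (vx − vy + k·ωz)/r = 1.0720/0.075 = 14.2933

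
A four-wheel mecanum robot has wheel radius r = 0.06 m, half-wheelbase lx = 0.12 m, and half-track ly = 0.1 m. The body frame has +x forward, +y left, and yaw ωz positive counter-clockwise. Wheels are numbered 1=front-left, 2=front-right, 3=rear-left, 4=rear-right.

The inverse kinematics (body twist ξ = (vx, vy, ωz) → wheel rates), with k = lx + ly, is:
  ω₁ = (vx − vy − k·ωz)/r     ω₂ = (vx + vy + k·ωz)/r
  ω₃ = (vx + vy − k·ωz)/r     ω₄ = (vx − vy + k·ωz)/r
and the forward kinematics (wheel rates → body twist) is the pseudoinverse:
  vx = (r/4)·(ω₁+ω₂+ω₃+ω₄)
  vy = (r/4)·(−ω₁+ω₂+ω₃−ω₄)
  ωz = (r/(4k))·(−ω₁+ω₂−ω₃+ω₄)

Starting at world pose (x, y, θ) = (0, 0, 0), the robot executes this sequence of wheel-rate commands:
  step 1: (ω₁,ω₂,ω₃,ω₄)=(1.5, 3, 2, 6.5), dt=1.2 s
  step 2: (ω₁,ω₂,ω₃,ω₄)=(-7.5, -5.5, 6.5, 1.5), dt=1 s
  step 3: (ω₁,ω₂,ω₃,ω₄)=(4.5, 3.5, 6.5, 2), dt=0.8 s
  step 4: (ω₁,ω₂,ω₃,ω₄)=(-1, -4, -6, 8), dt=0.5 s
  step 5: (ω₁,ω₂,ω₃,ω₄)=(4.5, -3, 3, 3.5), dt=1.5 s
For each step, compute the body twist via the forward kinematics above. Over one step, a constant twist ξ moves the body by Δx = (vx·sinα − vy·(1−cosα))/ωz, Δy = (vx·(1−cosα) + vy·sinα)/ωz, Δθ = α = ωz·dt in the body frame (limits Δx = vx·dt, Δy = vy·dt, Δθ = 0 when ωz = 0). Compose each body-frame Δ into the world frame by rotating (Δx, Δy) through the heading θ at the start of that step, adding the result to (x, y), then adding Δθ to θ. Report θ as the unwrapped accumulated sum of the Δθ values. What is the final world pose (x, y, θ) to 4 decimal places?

(0.4951, -0.1630, -0.3545)

step 1: ξ=(vx,vy,ωz)=(0.1950, -0.0450, 0.4091), dt=1.2 → body Δ=(0.2377, 0.0044, 0.4909) → world pose (0.2377, 0.0044, 0.4909)
step 2: ξ=(vx,vy,ωz)=(-0.0750, 0.1050, -0.2045), dt=1.0 → body Δ=(-0.0638, 0.1119, -0.2045) → world pose (0.1287, 0.0731, 0.2864)
step 3: ξ=(vx,vy,ωz)=(0.2475, 0.0525, -0.3750), dt=0.8 → body Δ=(0.2013, 0.0119, -0.3000) → world pose (0.3184, 0.1413, -0.0136)
step 4: ξ=(vx,vy,ωz)=(-0.0450, -0.2550, 0.7500), dt=0.5 → body Δ=(0.0017, -0.1287, 0.3750) → world pose (0.3183, 0.0126, 0.3614)
step 5: ξ=(vx,vy,ωz)=(0.1200, -0.1200, -0.4773), dt=1.5 → body Δ=(0.1033, -0.2267, -0.7159) → world pose (0.4951, -0.1630, -0.3545)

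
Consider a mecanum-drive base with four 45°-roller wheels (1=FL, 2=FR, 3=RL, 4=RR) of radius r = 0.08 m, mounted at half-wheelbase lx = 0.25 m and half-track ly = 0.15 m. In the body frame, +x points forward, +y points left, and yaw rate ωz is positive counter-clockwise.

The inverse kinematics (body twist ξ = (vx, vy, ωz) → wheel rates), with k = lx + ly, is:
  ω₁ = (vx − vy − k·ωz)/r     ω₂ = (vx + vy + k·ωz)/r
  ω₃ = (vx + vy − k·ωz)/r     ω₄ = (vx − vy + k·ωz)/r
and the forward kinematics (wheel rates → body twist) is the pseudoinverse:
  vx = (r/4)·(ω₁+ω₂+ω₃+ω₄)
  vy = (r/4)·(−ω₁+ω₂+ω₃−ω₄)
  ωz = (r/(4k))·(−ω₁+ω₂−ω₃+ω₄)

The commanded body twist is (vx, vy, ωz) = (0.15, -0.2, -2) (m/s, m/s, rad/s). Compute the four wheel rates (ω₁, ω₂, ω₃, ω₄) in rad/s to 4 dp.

k = lx + ly = 0.25 + 0.15 = 0.4000;  k·ωz = 0.4000·-2 = -0.8000
ω₁ (FL) = (vx − vy − k·ωz)/r = 1.1500/0.08 = 14.3750
ω₂ (FR) = (vx + vy + k·ωz)/r = -0.8500/0.08 = -10.6250
ω₃ (RL) = (vx + vy − k·ωz)/r = 0.7500/0.08 = 9.3750
ω₄ (RR) = (vx − vy + k·ωz)/r = -0.4500/0.08 = -5.6250

(14.3750, -10.6250, 9.3750, -5.6250)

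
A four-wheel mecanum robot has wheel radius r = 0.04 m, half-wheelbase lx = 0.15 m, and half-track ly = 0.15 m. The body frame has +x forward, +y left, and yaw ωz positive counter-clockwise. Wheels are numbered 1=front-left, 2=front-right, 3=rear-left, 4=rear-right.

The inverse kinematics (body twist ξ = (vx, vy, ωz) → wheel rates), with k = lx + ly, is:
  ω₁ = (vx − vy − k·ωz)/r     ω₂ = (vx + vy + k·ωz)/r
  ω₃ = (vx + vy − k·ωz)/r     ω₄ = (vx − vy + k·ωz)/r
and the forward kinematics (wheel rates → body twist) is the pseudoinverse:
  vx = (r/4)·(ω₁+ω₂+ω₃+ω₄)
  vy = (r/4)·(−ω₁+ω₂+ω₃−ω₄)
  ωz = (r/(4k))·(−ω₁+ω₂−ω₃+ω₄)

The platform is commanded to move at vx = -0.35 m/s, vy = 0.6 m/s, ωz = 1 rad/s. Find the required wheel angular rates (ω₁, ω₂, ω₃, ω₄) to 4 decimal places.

(-31.2500, 13.7500, -1.2500, -16.2500)

k = lx + ly = 0.15 + 0.15 = 0.3000;  k·ωz = 0.3000·1 = 0.3000
ω₁ (FL) = (vx − vy − k·ωz)/r = -1.2500/0.04 = -31.2500
ω₂ (FR) = (vx + vy + k·ωz)/r = 0.5500/0.04 = 13.7500
ω₃ (RL) = (vx + vy − k·ωz)/r = -0.0500/0.04 = -1.2500
ω₄ (RR) = (vx − vy + k·ωz)/r = -0.6500/0.04 = -16.2500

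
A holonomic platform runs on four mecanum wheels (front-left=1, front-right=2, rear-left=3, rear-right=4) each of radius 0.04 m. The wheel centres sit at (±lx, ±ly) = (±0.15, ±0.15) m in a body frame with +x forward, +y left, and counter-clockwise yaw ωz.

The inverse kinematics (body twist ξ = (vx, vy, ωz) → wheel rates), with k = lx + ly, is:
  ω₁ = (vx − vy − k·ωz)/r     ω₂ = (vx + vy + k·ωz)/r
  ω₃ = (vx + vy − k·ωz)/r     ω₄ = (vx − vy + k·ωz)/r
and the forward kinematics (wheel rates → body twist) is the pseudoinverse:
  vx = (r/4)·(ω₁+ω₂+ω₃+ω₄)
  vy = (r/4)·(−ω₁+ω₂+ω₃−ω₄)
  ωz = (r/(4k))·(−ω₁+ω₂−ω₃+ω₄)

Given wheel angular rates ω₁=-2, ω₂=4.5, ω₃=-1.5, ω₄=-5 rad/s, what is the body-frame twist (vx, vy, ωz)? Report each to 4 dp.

k = lx + ly = 0.15 + 0.15 = 0.3000
ω₁+ω₂+ω₃+ω₄ = -4.0000  →  vx = (0.04/4)·-4.0000 = -0.0400
−ω₁+ω₂+ω₃−ω₄ = 10.0000  →  vy = (0.04/4)·10.0000 = 0.1000
−ω₁+ω₂−ω₃+ω₄ = 3.0000  →  ωz = (0.04/1.2000)·3.0000 = 0.1000

(-0.0400, 0.1000, 0.1000)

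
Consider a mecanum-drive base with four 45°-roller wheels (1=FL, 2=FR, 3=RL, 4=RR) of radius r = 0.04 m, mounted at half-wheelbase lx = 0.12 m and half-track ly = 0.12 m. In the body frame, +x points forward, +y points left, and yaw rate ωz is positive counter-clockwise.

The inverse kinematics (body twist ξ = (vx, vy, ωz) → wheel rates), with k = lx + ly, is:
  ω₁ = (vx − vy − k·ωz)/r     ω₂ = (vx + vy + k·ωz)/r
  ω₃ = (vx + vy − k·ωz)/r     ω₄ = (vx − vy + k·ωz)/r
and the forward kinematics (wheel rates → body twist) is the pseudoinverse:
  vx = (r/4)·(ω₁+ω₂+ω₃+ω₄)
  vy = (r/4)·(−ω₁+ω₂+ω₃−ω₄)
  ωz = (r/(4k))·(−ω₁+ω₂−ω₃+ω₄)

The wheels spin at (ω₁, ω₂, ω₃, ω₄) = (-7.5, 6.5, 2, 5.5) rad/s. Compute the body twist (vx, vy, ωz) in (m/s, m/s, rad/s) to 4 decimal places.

k = lx + ly = 0.12 + 0.12 = 0.2400
ω₁+ω₂+ω₃+ω₄ = 6.5000  →  vx = (0.04/4)·6.5000 = 0.0650
−ω₁+ω₂+ω₃−ω₄ = 10.5000  →  vy = (0.04/4)·10.5000 = 0.1050
−ω₁+ω₂−ω₃+ω₄ = 17.5000  →  ωz = (0.04/0.9600)·17.5000 = 0.7292

(0.0650, 0.1050, 0.7292)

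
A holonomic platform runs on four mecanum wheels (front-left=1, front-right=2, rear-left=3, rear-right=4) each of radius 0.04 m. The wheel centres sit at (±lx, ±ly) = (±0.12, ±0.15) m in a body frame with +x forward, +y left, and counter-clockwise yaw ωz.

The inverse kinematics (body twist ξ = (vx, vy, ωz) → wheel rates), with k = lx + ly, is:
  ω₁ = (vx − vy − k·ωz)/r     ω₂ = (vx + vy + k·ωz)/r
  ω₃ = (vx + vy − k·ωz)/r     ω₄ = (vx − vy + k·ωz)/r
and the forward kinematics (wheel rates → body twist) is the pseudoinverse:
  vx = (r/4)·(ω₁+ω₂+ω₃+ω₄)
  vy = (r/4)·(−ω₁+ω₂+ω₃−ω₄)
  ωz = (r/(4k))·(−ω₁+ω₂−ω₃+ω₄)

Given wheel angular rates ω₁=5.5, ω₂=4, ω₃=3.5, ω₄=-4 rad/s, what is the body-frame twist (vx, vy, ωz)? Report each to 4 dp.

(0.0900, 0.0600, -0.3333)

k = lx + ly = 0.12 + 0.15 = 0.2700
ω₁+ω₂+ω₃+ω₄ = 9.0000  →  vx = (0.04/4)·9.0000 = 0.0900
−ω₁+ω₂+ω₃−ω₄ = 6.0000  →  vy = (0.04/4)·6.0000 = 0.0600
−ω₁+ω₂−ω₃+ω₄ = -9.0000  →  ωz = (0.04/1.0800)·-9.0000 = -0.3333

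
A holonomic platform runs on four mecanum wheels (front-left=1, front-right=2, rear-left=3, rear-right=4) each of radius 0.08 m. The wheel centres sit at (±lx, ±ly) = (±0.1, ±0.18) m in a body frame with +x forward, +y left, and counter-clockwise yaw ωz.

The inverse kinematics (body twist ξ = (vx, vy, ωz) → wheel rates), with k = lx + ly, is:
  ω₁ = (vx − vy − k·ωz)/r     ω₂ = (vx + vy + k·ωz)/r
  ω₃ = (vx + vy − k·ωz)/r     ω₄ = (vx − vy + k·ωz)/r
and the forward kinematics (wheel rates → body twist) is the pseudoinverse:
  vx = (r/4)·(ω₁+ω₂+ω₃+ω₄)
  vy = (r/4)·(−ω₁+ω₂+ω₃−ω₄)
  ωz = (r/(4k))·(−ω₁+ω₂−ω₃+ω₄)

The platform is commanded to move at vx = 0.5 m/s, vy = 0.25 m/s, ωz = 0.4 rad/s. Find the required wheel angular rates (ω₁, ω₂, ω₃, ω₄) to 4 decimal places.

(1.7250, 10.7750, 7.9750, 4.5250)

k = lx + ly = 0.1 + 0.18 = 0.2800;  k·ωz = 0.2800·0.4 = 0.1120
ω₁ (FL) = (vx − vy − k·ωz)/r = 0.1380/0.08 = 1.7250
ω₂ (FR) = (vx + vy + k·ωz)/r = 0.8620/0.08 = 10.7750
ω₃ (RL) = (vx + vy − k·ωz)/r = 0.6380/0.08 = 7.9750
ω₄ (RR) = (vx − vy + k·ωz)/r = 0.3620/0.08 = 4.5250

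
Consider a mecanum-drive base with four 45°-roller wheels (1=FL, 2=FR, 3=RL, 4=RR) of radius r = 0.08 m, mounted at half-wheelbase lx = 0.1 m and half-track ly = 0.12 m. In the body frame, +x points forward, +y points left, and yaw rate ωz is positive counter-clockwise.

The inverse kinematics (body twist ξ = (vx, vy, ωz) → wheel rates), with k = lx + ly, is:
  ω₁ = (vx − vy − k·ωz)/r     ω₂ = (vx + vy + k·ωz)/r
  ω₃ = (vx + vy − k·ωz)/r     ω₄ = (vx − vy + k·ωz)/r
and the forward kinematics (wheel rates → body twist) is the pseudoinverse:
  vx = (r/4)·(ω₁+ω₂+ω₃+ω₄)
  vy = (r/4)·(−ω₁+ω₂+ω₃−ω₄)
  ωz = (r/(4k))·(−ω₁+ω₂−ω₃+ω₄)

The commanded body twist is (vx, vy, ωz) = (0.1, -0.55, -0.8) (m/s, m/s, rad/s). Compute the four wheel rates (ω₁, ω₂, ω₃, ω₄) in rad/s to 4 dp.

(10.3250, -7.8250, -3.4250, 5.9250)

k = lx + ly = 0.1 + 0.12 = 0.2200;  k·ωz = 0.2200·-0.8 = -0.1760
ω₁ (FL) = (vx − vy − k·ωz)/r = 0.8260/0.08 = 10.3250
ω₂ (FR) = (vx + vy + k·ωz)/r = -0.6260/0.08 = -7.8250
ω₃ (RL) = (vx + vy − k·ωz)/r = -0.2740/0.08 = -3.4250
ω₄ (RR) = (vx − vy + k·ωz)/r = 0.4740/0.08 = 5.9250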